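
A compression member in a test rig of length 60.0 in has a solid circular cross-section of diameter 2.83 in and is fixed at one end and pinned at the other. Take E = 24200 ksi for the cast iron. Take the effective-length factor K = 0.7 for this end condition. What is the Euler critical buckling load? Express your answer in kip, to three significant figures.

P_cr ≈ 426 kip

I = πd⁴/64 = π×2.83⁴/64 = 3.149 in⁴
Effective length L_e = K·L = 0.7 × 60.0 = 42.00 in
P_cr = π²EI / L_e² = π² × 24200×10³ × 3.149 / 42.00² = 4.263×10^5 lb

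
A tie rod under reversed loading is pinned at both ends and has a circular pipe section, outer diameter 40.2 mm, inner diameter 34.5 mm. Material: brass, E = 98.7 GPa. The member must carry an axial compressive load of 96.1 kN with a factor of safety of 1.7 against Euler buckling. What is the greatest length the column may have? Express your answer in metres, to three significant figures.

d_o = 40.2 mm, d_i = 34.5 mm
I = π(d_o⁴ − d_i⁴)/64 = π(40.2⁴ − 34.50⁴)/64 = 5.865×10^4 mm⁴
I = 5.865×10^-8 m⁴
Required critical load P_cr = n·P = 1.7 × 96.1 = 163.4 kN = 1.634×10^5 N
From P_cr = π²EI/(K·L)²:  L = (1/K)·√(π²EI/P_cr) = (1/1)·√(π²×9.87×10^10×5.865×10^-8/1.634×10^5)
L = 0.591 m

L_max ≈ 0.591 m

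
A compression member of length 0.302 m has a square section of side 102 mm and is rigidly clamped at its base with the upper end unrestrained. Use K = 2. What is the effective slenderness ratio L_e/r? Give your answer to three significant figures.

λ ≈ 20.5

I = a⁴/12 = 102⁴/12 = 9.020×10^6 mm⁴
A = 1.040×10^4 mm²;  r_min = √(I/A) = √(9.020×10^6/1.040×10^4) = 29.44 mm
L_e = K·L = 2 × 0.302 m = 0.6040 m = 604.00 mm
λ = L_e / r_min = 604.00 / 29.44 = 20.5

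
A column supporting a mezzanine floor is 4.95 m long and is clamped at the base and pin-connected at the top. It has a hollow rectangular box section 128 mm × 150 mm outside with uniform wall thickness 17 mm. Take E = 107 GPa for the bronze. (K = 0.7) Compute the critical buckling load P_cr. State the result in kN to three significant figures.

P_cr ≈ 1600 kN

Inner dimensions: h_i = 150 − 2×17 = 116.0 mm, b_i = 128 − 2×17 = 94.00 mm
Weak-axis I_min = (h_o·b_o³ − h_i·b_i³)/12 with b_o = 128, b_i = 94.00 mm (shorter outer/inner sides).
I_min = (150×128³ − 116.0×94.00³)/12 = 1.819×10^7 mm⁴
I = 1.819×10^7 mm⁴ = 1.819×10^-5 m⁴
Effective length L_e = K·L = 0.7 × 4.95 = 3.465 m
P_cr = π²EI / L_e² = π² × 107×10⁹ × 1.819×10^-5 / 3.465² = 1.600×10^6 N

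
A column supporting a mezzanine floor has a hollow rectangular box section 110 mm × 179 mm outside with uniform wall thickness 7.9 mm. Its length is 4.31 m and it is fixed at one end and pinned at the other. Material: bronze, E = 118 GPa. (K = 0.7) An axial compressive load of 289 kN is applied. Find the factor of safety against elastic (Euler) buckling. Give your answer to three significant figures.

n ≈ 3.76

Inner dimensions: h_i = 179 − 2×7.9 = 163.2 mm, b_i = 110 − 2×7.9 = 94.20 mm
Weak-axis I_min = (h_o·b_o³ − h_i·b_i³)/12 with b_o = 110, b_i = 94.20 mm (shorter outer/inner sides).
I_min = (179×110³ − 163.2×94.20³)/12 = 8.486×10^6 mm⁴
I = 8.486×10^6 mm⁴ = 8.486×10^-6 m⁴
Effective length L_e = K·L = 0.7 × 4.31 = 3.017 m
P_cr = π²EI / L_e² = π² × 118×10⁹ × 8.486×10^-6 / 3.017² = 1.086×10^6 N
Factor of safety n = P_cr / P = 1085.7 / 289 = 3.76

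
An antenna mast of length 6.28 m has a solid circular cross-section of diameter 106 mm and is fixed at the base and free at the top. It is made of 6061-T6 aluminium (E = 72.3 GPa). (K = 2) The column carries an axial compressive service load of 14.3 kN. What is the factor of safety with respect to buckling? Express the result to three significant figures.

I = πd⁴/64 = π×106⁴/64 = 6.197×10^6 mm⁴
I = 6.197×10^6 mm⁴ = 6.197×10^-6 m⁴
Effective length L_e = K·L = 2 × 6.28 = 12.56 m
P_cr = π²EI / L_e² = π² × 72.3×10⁹ × 6.197×10^-6 / 12.56² = 2.803×10^4 N
Factor of safety n = P_cr / P = 28.032 / 14.3 = 1.96

n ≈ 1.96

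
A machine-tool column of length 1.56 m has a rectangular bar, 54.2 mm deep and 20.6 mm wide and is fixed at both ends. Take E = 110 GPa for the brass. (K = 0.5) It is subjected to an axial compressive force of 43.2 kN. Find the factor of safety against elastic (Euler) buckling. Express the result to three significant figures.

n ≈ 1.63

Buckling occurs about the weak axis: I_min = h·b³/12 with b = 20.6 mm (the shorter side).
I_min = 54.2×20.6³/12 = 3.948×10^4 mm⁴
I = 3.948×10^4 mm⁴ = 3.948×10^-8 m⁴
Effective length L_e = K·L = 0.5 × 1.56 = 0.7800 m
P_cr = π²EI / L_e² = π² × 110×10⁹ × 3.948×10^-8 / 0.7800² = 7.046×10^4 N
Factor of safety n = P_cr / P = 70.457 / 43.2 = 1.63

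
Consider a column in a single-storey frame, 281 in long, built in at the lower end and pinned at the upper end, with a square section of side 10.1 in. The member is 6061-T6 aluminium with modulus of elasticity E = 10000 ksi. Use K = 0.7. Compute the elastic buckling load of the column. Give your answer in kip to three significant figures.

I = a⁴/12 = 10.1⁴/12 = 867.2 in⁴
Effective length L_e = K·L = 0.7 × 281 = 196.7 in
P_cr = π²EI / L_e² = π² × 10000×10³ × 867.2 / 196.7² = 2.212×10^6 lb

P_cr ≈ 2210 kip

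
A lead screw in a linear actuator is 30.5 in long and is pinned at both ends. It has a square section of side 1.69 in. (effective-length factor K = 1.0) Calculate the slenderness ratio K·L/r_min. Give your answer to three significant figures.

λ ≈ 62.5

For a square r = a/√12 = 1.69/√12 = 0.4879 in
L_e = K·L = 1 × 30.5 = 30.50 in
λ = L_e / r_min = 30.500 / 0.4879 = 62.5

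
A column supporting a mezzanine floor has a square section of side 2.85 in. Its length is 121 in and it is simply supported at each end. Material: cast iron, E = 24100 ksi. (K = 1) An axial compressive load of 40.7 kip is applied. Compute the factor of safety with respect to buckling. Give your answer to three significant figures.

I = a⁴/12 = 2.85⁴/12 = 5.498 in⁴
Effective length L_e = K·L = 1 × 121 = 121.0 in
P_cr = π²EI / L_e² = π² × 24100×10³ × 5.498 / 121.0² = 8.932×10^4 lb
Factor of safety n = P_cr / P = 89.319 / 40.7 = 2.19

n ≈ 2.19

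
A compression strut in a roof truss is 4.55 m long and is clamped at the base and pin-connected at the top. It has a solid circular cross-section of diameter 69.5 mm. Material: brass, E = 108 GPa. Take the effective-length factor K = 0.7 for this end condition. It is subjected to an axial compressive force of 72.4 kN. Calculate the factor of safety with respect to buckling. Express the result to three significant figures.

I = πd⁴/64 = π×69.5⁴/64 = 1.145×10^6 mm⁴
I = 1.145×10^6 mm⁴ = 1.145×10^-6 m⁴
Effective length L_e = K·L = 0.7 × 4.55 = 3.185 m
P_cr = π²EI / L_e² = π² × 108×10⁹ × 1.145×10^-6 / 3.185² = 1.203×10^5 N
Factor of safety n = P_cr / P = 120.34 / 72.4 = 1.66

n ≈ 1.66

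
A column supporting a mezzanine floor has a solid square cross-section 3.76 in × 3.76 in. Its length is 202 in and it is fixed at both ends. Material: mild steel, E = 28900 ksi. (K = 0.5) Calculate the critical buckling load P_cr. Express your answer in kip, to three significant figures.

P_cr ≈ 466 kip

I = a⁴/12 = 3.76⁴/12 = 16.66 in⁴
Effective length L_e = K·L = 0.5 × 202 = 101.0 in
P_cr = π²EI / L_e² = π² × 28900×10³ × 16.66 / 101.0² = 4.657×10^5 lb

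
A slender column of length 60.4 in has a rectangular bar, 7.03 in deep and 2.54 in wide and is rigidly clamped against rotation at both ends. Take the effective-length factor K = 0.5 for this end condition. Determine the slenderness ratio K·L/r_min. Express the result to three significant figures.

Buckling occurs about the weak axis: I_min = h·b³/12 with b = 2.54 in (the shorter side).
I_min = 7.03×2.54³/12 = 9.600 in⁴
A = 17.86 in²;  r_min = √(I/A) = √(9.600/17.86) = 0.7332 in
L_e = K·L = 0.5 × 60.4 = 30.20 in
λ = L_e / r_min = 30.200 / 0.7332 = 41.2

λ ≈ 41.2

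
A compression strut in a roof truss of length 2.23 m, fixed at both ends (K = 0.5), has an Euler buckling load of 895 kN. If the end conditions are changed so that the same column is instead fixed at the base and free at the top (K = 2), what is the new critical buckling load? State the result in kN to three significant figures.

P_cr ∝ 1/K², so P_cr,new = P_cr,old × (K_old/K_new)² = 895 × (0.5/2)²
= 895 × 0.06250 = 55.9 kN

P_cr ≈ 55.9 kN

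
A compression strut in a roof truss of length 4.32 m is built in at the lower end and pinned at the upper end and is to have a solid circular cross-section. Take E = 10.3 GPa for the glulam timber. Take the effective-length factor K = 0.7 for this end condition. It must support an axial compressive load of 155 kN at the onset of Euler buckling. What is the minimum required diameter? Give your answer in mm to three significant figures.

d ≈ 130 mm

L_e = K·L = 0.7 × 4.32 = 3.024 m
Required I = P_cr·L_e²/(π²E) = 1.550×10^5 × 3.024² / (π² × 1.03×10^10) = 1.394×10^-5 m⁴
I_req = 1.394×10^7 mm⁴
Solid circle: I = πd⁴/64  ⇒  d = (64I/π)^(1/4) = (64×1.394×10^7/π)^(1/4) = 130 mm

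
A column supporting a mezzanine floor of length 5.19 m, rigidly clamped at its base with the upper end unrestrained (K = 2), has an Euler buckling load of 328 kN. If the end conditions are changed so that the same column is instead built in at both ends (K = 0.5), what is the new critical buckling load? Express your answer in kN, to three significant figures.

P_cr ∝ 1/K², so P_cr,new = P_cr,old × (K_old/K_new)² = 328 × (2/0.5)²
= 328 × 16.00 = 5250 kN

P_cr ≈ 5250 kN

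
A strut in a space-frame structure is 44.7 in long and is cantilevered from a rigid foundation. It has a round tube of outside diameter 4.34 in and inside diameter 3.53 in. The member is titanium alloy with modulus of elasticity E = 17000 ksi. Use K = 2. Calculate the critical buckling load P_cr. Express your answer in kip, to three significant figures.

P_cr ≈ 206 kip

d_o = 4.34 in, d_i = 3.53 in
I = π(d_o⁴ − d_i⁴)/64 = π(4.34⁴ − 3.530⁴)/64 = 9.793 in⁴
Effective length L_e = K·L = 2 × 44.7 = 89.40 in
P_cr = π²EI / L_e² = π² × 17000×10³ × 9.793 / 89.40² = 2.056×10^5 lb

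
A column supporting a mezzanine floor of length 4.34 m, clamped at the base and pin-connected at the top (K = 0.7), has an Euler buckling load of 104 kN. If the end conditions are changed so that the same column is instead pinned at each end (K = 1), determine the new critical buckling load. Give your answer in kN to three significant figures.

P_cr ≈ 51.0 kN

P_cr ∝ 1/K², so P_cr,new = P_cr,old × (K_old/K_new)² = 104 × (0.7/1)²
= 104 × 0.4900 = 51.0 kN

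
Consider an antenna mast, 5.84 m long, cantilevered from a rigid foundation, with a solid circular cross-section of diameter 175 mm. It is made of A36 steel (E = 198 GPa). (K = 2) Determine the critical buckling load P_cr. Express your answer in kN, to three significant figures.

P_cr ≈ 659 kN

I = πd⁴/64 = π×175⁴/64 = 4.604×10^7 mm⁴
I = 4.604×10^7 mm⁴ = 4.604×10^-5 m⁴
Effective length L_e = K·L = 2 × 5.84 = 11.68 m
P_cr = π²EI / L_e² = π² × 198×10⁹ × 4.604×10^-5 / 11.68² = 6.595×10^5 N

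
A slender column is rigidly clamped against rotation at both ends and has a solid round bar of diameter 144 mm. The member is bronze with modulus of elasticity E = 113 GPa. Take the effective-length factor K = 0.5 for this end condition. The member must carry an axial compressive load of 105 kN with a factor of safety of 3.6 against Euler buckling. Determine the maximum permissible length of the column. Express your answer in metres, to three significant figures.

I = πd⁴/64 = π×144⁴/64 = 2.111×10^7 mm⁴
I = 2.111×10^-5 m⁴
Required critical load P_cr = n·P = 3.6 × 105 = 378.0 kN = 3.780×10^5 N
From P_cr = π²EI/(K·L)²:  L = (1/K)·√(π²EI/P_cr) = (1/0.5)·√(π²×1.13×10^11×2.111×10^-5/3.780×10^5)
L = 15.8 m

L_max ≈ 15.8 m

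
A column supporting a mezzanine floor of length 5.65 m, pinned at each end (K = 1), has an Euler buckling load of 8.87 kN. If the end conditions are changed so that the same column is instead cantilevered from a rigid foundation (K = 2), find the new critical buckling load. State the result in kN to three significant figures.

P_cr ∝ 1/K², so P_cr,new = P_cr,old × (K_old/K_new)² = 8.87 × (1/2)²
= 8.87 × 0.2500 = 2.22 kN

P_cr ≈ 2.22 kN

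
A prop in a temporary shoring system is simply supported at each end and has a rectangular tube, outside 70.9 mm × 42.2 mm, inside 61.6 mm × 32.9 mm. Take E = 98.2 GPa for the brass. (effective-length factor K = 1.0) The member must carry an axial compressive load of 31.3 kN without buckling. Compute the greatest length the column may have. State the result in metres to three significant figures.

L_max ≈ 2.84 m

Weak-axis I_min = (h_o·b_o³ − h_i·b_i³)/12 with b_o = 42.2, b_i = 32.90 mm (shorter outer/inner sides).
I_min = (70.9×42.2³ − 61.60×32.90³)/12 = 2.612×10^5 mm⁴
I = 2.612×10^-7 m⁴
At the buckling limit P_cr = P = 3.130×10^4 N
From P_cr = π²EI/(K·L)²:  L = (1/K)·√(π²EI/P_cr) = (1/1)·√(π²×9.82×10^10×2.612×10^-7/3.130×10^4)
L = 2.84 m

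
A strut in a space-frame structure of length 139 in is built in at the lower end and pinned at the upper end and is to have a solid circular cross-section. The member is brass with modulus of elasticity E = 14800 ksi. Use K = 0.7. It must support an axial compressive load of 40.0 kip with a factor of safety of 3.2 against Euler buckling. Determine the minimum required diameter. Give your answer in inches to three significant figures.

d ≈ 3.61 in

Required P_cr = n·P = 3.2 × 40.0 = 128.0 kip
L_e = K·L = 0.7 × 139 = 97.30 in
Required I = P_cr·L_e²/(π²E) = 1.280×10^5 × 97.30² / (π² × 1.48×10^7) = 8.296 in⁴
Solid circle: I = πd⁴/64  ⇒  d = (64I/π)^(1/4) = (64×8.296/π)^(1/4) = 3.61 in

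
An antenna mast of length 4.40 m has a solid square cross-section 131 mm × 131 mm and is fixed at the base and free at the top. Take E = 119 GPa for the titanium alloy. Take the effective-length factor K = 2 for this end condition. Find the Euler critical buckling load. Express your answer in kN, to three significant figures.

P_cr ≈ 372 kN

I = a⁴/12 = 131⁴/12 = 2.454×10^7 mm⁴
I = 2.454×10^7 mm⁴ = 2.454×10^-5 m⁴
Effective length L_e = K·L = 2 × 4.40 = 8.800 m
P_cr = π²EI / L_e² = π² × 119×10⁹ × 2.454×10^-5 / 8.800² = 3.722×10^5 N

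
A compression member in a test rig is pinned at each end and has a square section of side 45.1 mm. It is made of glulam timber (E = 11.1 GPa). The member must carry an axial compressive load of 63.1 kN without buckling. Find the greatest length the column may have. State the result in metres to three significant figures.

I = a⁴/12 = 45.1⁴/12 = 3.448×10^5 mm⁴
I = 3.448×10^-7 m⁴
At the buckling limit P_cr = P = 6.310×10^4 N
From P_cr = π²EI/(K·L)²:  L = (1/K)·√(π²EI/P_cr) = (1/1)·√(π²×1.11×10^10×3.448×10^-7/6.310×10^4)
L = 0.774 m

L_max ≈ 0.774 m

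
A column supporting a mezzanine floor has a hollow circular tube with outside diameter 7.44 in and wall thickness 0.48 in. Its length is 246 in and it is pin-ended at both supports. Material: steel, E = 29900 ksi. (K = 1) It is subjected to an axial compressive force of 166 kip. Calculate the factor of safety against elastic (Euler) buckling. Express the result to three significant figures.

n ≈ 1.88

Inner diameter d_i = 7.44 − 2×0.48 = 6.480 in
I = π(d_o⁴ − d_i⁴)/64 = π(7.44⁴ − 6.480⁴)/64 = 63.85 in⁴
Effective length L_e = K·L = 1 × 246 = 246.0 in
P_cr = π²EI / L_e² = π² × 29900×10³ × 63.85 / 246.0² = 3.114×10^5 lb
Factor of safety n = P_cr / P = 311.38 / 166 = 1.88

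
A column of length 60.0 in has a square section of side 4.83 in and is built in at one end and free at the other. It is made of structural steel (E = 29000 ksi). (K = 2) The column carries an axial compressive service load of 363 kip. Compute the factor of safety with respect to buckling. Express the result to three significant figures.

I = a⁴/12 = 4.83⁴/12 = 45.35 in⁴
Effective length L_e = K·L = 2 × 60.0 = 120.0 in
P_cr = π²EI / L_e² = π² × 29000×10³ × 45.35 / 120.0² = 9.015×10^5 lb
Factor of safety n = P_cr / P = 901.45 / 363 = 2.48

n ≈ 2.48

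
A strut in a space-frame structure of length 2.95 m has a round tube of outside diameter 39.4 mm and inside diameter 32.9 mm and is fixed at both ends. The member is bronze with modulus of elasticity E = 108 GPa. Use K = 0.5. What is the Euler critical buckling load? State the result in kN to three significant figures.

P_cr ≈ 29.8 kN

d_o = 39.4 mm, d_i = 32.9 mm
I = π(d_o⁴ − d_i⁴)/64 = π(39.4⁴ − 32.90⁴)/64 = 6.078×10^4 mm⁴
I = 6.078×10^4 mm⁴ = 6.078×10^-8 m⁴
Effective length L_e = K·L = 0.5 × 2.95 = 1.475 m
P_cr = π²EI / L_e² = π² × 108×10⁹ × 6.078×10^-8 / 1.475² = 2.978×10^4 N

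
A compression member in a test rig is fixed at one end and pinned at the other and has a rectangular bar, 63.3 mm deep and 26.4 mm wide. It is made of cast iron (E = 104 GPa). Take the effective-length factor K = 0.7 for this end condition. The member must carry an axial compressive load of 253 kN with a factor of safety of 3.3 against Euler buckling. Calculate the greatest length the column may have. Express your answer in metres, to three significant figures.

Buckling occurs about the weak axis: I_min = h·b³/12 with b = 26.4 mm (the shorter side).
I_min = 63.3×26.4³/12 = 9.706×10^4 mm⁴
I = 9.706×10^-8 m⁴
Required critical load P_cr = n·P = 3.3 × 253 = 834.9 kN = 8.349×10^5 N
From P_cr = π²EI/(K·L)²:  L = (1/K)·√(π²EI/P_cr) = (1/0.7)·√(π²×1.04×10^11×9.706×10^-8/8.349×10^5)
L = 0.493 m

L_max ≈ 0.493 m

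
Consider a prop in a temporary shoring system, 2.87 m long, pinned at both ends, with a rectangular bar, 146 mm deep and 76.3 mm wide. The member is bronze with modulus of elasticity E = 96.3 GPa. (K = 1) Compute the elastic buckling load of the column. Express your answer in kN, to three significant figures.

P_cr ≈ 624 kN

Buckling occurs about the weak axis: I_min = h·b³/12 with b = 76.3 mm (the shorter side).
I_min = 146×76.3³/12 = 5.404×10^6 mm⁴
I = 5.404×10^6 mm⁴ = 5.404×10^-6 m⁴
Effective length L_e = K·L = 1 × 2.87 = 2.870 m
P_cr = π²EI / L_e² = π² × 96.3×10⁹ × 5.404×10^-6 / 2.870² = 6.236×10^5 N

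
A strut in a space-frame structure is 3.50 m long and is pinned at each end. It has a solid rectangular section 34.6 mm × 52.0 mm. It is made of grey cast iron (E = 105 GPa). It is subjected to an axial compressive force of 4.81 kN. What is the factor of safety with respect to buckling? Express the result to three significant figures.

n ≈ 3.16

Buckling occurs about the weak axis: I_min = h·b³/12 with b = 34.6 mm (the shorter side).
I_min = 52.0×34.6³/12 = 1.795×10^5 mm⁴
I = 1.795×10^5 mm⁴ = 1.795×10^-7 m⁴
Effective length L_e = K·L = 1 × 3.50 = 3.500 m
P_cr = π²EI / L_e² = π² × 105×10⁹ × 1.795×10^-7 / 3.500² = 1.518×10^4 N
Factor of safety n = P_cr / P = 15.185 / 4.81 = 3.16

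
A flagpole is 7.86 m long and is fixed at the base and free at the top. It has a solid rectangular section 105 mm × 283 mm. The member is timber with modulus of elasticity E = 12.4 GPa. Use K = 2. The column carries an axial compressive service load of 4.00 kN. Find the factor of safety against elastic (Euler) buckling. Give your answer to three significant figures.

Buckling occurs about the weak axis: I_min = h·b³/12 with b = 105 mm (the shorter side).
I_min = 283×105³/12 = 2.730×10^7 mm⁴
I = 2.730×10^7 mm⁴ = 2.730×10^-5 m⁴
Effective length L_e = K·L = 2 × 7.86 = 15.72 m
P_cr = π²EI / L_e² = π² × 12.4×10⁹ × 2.730×10^-5 / 15.72² = 1.352×10^4 N
Factor of safety n = P_cr / P = 13.520 / 4.00 = 3.38

n ≈ 3.38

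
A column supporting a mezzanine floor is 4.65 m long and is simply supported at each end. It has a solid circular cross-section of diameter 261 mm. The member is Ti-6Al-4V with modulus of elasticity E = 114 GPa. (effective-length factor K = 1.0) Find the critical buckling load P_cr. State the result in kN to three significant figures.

P_cr ≈ 11900 kN

I = πd⁴/64 = π×261⁴/64 = 2.278×10^8 mm⁴
I = 2.278×10^8 mm⁴ = 2.278×10^-4 m⁴
Effective length L_e = K·L = 1 × 4.65 = 4.650 m
P_cr = π²EI / L_e² = π² × 114×10⁹ × 2.278×10^-4 / 4.650² = 1.185×10^7 N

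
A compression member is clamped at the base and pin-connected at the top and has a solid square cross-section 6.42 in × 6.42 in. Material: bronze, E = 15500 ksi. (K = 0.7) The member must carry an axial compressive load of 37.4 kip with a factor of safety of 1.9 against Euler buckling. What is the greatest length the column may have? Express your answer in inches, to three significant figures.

L_max ≈ 789 in

I = a⁴/12 = 6.42⁴/12 = 141.6 in⁴
Required critical load P_cr = n·P = 1.9 × 37.4 = 71.06 kip = 7.106×10^4 lb
From P_cr = π²EI/(K·L)²:  L = (1/K)·√(π²EI/P_cr) = (1/0.7)·√(π²×1.55×10^7×141.6/7.106×10^4)
L = 789 in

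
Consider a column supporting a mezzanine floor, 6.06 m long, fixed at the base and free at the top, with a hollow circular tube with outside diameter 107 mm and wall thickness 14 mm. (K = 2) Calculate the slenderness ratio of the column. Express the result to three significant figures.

Inner diameter d_i = 107 − 2×14 = 79.00 mm
I = π(d_o⁴ − d_i⁴)/64 = π(107⁴ − 79.00⁴)/64 = 4.522×10^6 mm⁴
A = 4.090×10^3 mm²;  r_min = √(I/A) = √(4.522×10^6/4.090×10^3) = 33.25 mm
L_e = K·L = 2 × 6.06 m = 12.12 m = 12120 mm
λ = L_e / r_min = 12120 / 33.25 = 365

λ ≈ 365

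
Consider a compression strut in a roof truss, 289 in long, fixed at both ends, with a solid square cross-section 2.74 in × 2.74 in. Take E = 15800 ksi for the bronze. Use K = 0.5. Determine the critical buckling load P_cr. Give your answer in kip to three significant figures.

I = a⁴/12 = 2.74⁴/12 = 4.697 in⁴
Effective length L_e = K·L = 0.5 × 289 = 144.5 in
P_cr = π²EI / L_e² = π² × 15800×10³ × 4.697 / 144.5² = 3.508×10^4 lb

P_cr ≈ 35.1 kip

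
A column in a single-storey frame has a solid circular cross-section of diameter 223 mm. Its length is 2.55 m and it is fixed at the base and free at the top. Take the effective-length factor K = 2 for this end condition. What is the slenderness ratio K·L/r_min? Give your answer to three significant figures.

I = πd⁴/64 = π×223⁴/64 = 1.214×10^8 mm⁴
A = 3.906×10^4 mm²;  r_min = √(I/A) = √(1.214×10^8/3.906×10^4) = 55.75 mm
L_e = K·L = 2 × 2.55 m = 5.100 m = 5100.0 mm
λ = L_e / r_min = 5100.0 / 55.75 = 91.5

λ ≈ 91.5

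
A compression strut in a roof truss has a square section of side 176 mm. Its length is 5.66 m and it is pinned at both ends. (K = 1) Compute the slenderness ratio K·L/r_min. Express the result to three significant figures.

I = a⁴/12 = 176⁴/12 = 7.996×10^7 mm⁴
A = 3.098×10^4 mm²;  r_min = √(I/A) = √(7.996×10^7/3.098×10^4) = 50.81 mm
L_e = K·L = 1 × 5.66 m = 5.660 m = 5660.0 mm
λ = L_e / r_min = 5660.0 / 50.81 = 111

λ ≈ 111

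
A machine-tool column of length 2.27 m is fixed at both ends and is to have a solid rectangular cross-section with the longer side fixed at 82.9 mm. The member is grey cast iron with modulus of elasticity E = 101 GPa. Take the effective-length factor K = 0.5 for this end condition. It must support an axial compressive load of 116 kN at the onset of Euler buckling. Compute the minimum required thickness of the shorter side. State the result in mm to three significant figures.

b ≈ 27.9 mm

L_e = K·L = 0.5 × 2.27 = 1.135 m
Required I = P_cr·L_e²/(π²E) = 1.160×10^5 × 1.135² / (π² × 1.01×10^11) = 1.499×10^-7 m⁴
I_req = 1.499×10^5 mm⁴
Rectangle, weak axis: I_min = h·b³/12 with h = 82.9 mm fixed  ⇒  b = (12I/h)^(1/3) = 27.9 mm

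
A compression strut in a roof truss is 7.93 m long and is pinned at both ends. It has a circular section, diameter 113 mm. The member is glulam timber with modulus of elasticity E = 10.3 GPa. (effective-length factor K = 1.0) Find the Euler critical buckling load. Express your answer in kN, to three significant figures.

P_cr ≈ 12.9 kN

I = πd⁴/64 = π×113⁴/64 = 8.004×10^6 mm⁴
I = 8.004×10^6 mm⁴ = 8.004×10^-6 m⁴
Effective length L_e = K·L = 1 × 7.93 = 7.930 m
P_cr = π²EI / L_e² = π² × 10.3×10⁹ × 8.004×10^-6 / 7.930² = 1.294×10^4 N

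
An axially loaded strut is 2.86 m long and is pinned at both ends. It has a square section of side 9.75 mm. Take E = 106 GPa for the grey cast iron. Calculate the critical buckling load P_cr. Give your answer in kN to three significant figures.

P_cr ≈ 0.0963 kN

I = a⁴/12 = 9.75⁴/12 = 753.1 mm⁴
I = 753.1 mm⁴ = 7.531×10^-10 m⁴
Effective length L_e = K·L = 1 × 2.86 = 2.860 m
P_cr = π²EI / L_e² = π² × 106×10⁹ × 7.531×10^-10 / 2.860² = 96.32 N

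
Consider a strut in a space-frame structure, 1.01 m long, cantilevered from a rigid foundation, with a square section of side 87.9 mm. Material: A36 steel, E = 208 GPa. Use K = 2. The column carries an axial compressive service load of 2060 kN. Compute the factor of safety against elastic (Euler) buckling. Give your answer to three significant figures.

I = a⁴/12 = 87.9⁴/12 = 4.975×10^6 mm⁴
I = 4.975×10^6 mm⁴ = 4.975×10^-6 m⁴
Effective length L_e = K·L = 2 × 1.01 = 2.020 m
P_cr = π²EI / L_e² = π² × 208×10⁹ × 4.975×10^-6 / 2.020² = 2.503×10^6 N
Factor of safety n = P_cr / P = 2502.8 / 2060 = 1.21

n ≈ 1.21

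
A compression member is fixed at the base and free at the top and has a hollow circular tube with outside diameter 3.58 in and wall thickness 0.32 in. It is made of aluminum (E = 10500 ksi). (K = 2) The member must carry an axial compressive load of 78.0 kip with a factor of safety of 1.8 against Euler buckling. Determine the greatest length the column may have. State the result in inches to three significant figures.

Inner diameter d_i = 3.58 − 2×0.32 = 2.940 in
I = π(d_o⁴ − d_i⁴)/64 = π(3.58⁴ − 2.940⁴)/64 = 4.396 in⁴
Required critical load P_cr = n·P = 1.8 × 78.0 = 140.4 kip = 1.404×10^5 lb
From P_cr = π²EI/(K·L)²:  L = (1/K)·√(π²EI/P_cr) = (1/2)·√(π²×1.05×10^7×4.396/1.404×10^5)
L = 28.5 in

L_max ≈ 28.5 in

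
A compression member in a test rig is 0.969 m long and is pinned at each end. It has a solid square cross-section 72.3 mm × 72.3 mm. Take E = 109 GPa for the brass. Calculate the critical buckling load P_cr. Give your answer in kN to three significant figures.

I = a⁴/12 = 72.3⁴/12 = 2.277×10^6 mm⁴
I = 2.277×10^6 mm⁴ = 2.277×10^-6 m⁴
Effective length L_e = K·L = 1 × 0.969 = 0.9690 m
P_cr = π²EI / L_e² = π² × 109×10⁹ × 2.277×10^-6 / 0.9690² = 2.609×10^6 N

P_cr ≈ 2610 kN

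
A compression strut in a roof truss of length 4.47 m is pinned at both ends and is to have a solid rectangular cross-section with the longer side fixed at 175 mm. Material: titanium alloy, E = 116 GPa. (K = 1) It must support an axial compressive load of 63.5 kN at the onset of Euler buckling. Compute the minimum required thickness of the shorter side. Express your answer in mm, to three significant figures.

b ≈ 42.4 mm

L_e = K·L = 1 × 4.47 = 4.470 m
Required I = P_cr·L_e²/(π²E) = 6.350×10^4 × 4.470² / (π² × 1.16×10^11) = 1.108×10^-6 m⁴
I_req = 1.108×10^6 mm⁴
Rectangle, weak axis: I_min = h·b³/12 with h = 175 mm fixed  ⇒  b = (12I/h)^(1/3) = 42.4 mm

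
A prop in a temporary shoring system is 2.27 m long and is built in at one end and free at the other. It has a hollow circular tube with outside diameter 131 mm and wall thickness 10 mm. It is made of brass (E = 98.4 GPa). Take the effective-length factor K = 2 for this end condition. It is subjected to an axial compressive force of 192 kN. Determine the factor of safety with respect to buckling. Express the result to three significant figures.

n ≈ 1.72

Inner diameter d_i = 131 − 2×10 = 111.0 mm
I = π(d_o⁴ − d_i⁴)/64 = π(131⁴ − 111.0⁴)/64 = 7.004×10^6 mm⁴
I = 7.004×10^6 mm⁴ = 7.004×10^-6 m⁴
Effective length L_e = K·L = 2 × 2.27 = 4.540 m
P_cr = π²EI / L_e² = π² × 98.4×10⁹ × 7.004×10^-6 / 4.540² = 3.300×10^5 N
Factor of safety n = P_cr / P = 330.03 / 192 = 1.72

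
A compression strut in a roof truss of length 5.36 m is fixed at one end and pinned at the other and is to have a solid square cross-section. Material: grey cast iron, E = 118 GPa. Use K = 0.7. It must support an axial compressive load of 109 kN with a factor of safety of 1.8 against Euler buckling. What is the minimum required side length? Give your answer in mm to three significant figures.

Required P_cr = n·P = 1.8 × 109 = 196.2 kN
L_e = K·L = 0.7 × 5.36 = 3.752 m
Required I = P_cr·L_e²/(π²E) = 1.962×10^5 × 3.752² / (π² × 1.18×10^11) = 2.372×10^-6 m⁴
I_req = 2.372×10^6 mm⁴
Solid square: I = a⁴/12  ⇒  a = (12I)^(1/4) = (12×2.372×10^6)^(1/4) = 73.0 mm

a ≈ 73.0 mm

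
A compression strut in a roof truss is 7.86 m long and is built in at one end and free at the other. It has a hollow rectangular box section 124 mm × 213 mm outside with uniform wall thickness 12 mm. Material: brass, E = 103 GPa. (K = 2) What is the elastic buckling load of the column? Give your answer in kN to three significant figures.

P_cr ≈ 74.4 kN

Inner dimensions: h_i = 213 − 2×12 = 189.0 mm, b_i = 124 − 2×12 = 100.0 mm
Weak-axis I_min = (h_o·b_o³ − h_i·b_i³)/12 with b_o = 124, b_i = 100.0 mm (shorter outer/inner sides).
I_min = (213×124³ − 189.0×100.0³)/12 = 1.809×10^7 mm⁴
I = 1.809×10^7 mm⁴ = 1.809×10^-5 m⁴
Effective length L_e = K·L = 2 × 7.86 = 15.72 m
P_cr = π²EI / L_e² = π² × 103×10⁹ × 1.809×10^-5 / 15.72² = 7.443×10^4 N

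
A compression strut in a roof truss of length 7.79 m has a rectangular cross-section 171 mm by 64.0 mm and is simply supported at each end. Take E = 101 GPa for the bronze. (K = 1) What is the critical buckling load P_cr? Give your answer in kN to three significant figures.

P_cr ≈ 61.4 kN

Buckling occurs about the weak axis: I_min = h·b³/12 with b = 64.0 mm (the shorter side).
I_min = 171×64.0³/12 = 3.736×10^6 mm⁴
I = 3.736×10^6 mm⁴ = 3.736×10^-6 m⁴
Effective length L_e = K·L = 1 × 7.79 = 7.790 m
P_cr = π²EI / L_e² = π² × 101×10⁹ × 3.736×10^-6 / 7.790² = 6.136×10^4 N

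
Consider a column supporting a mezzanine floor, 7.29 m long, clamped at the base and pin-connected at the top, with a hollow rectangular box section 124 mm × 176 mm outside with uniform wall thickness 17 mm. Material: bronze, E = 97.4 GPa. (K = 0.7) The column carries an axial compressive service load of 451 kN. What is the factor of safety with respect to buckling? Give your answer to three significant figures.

n ≈ 1.58

Inner dimensions: h_i = 176 − 2×17 = 142.0 mm, b_i = 124 − 2×17 = 90.00 mm
Weak-axis I_min = (h_o·b_o³ − h_i·b_i³)/12 with b_o = 124, b_i = 90.00 mm (shorter outer/inner sides).
I_min = (176×124³ − 142.0×90.00³)/12 = 1.934×10^7 mm⁴
I = 1.934×10^7 mm⁴ = 1.934×10^-5 m⁴
Effective length L_e = K·L = 0.7 × 7.29 = 5.103 m
P_cr = π²EI / L_e² = π² × 97.4×10⁹ × 1.934×10^-5 / 5.103² = 7.138×10^5 N
Factor of safety n = P_cr / P = 713.84 / 451 = 1.58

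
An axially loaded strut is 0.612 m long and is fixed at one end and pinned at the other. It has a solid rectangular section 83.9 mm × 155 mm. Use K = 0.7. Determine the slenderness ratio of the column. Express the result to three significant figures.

λ ≈ 17.7

For a rectangle r_min = b/√12 = 83.9/√12 = 24.22 mm
L_e = K·L = 0.7 × 0.612 m = 0.4284 m = 428.40 mm
λ = L_e / r_min = 428.40 / 24.22 = 17.7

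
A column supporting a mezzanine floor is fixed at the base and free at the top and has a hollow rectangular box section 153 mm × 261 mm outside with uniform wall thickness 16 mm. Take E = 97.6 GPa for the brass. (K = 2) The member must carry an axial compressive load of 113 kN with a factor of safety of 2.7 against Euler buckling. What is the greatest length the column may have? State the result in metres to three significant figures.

L_max ≈ 5.90 m

Inner dimensions: h_i = 261 − 2×16 = 229.0 mm, b_i = 153 − 2×16 = 121.0 mm
Weak-axis I_min = (h_o·b_o³ − h_i·b_i³)/12 with b_o = 153, b_i = 121.0 mm (shorter outer/inner sides).
I_min = (261×153³ − 229.0×121.0³)/12 = 4.409×10^7 mm⁴
I = 4.409×10^-5 m⁴
Required critical load P_cr = n·P = 2.7 × 113 = 305.1 kN = 3.051×10^5 N
From P_cr = π²EI/(K·L)²:  L = (1/K)·√(π²EI/P_cr) = (1/2)·√(π²×9.76×10^10×4.409×10^-5/3.051×10^5)
L = 5.90 m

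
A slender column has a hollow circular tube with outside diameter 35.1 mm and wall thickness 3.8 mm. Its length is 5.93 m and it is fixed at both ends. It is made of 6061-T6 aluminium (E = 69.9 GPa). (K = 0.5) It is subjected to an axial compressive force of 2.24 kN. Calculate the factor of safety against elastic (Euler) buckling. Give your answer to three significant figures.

Inner diameter d_i = 35.1 − 2×3.8 = 27.50 mm
I = π(d_o⁴ − d_i⁴)/64 = π(35.1⁴ − 27.50⁴)/64 = 4.643×10^4 mm⁴
I = 4.643×10^4 mm⁴ = 4.643×10^-8 m⁴
Effective length L_e = K·L = 0.5 × 5.93 = 2.965 m
P_cr = π²EI / L_e² = π² × 69.9×10⁹ × 4.643×10^-8 / 2.965² = 3.644×10^3 N
Factor of safety n = P_cr / P = 3.6438 / 2.24 = 1.63

n ≈ 1.63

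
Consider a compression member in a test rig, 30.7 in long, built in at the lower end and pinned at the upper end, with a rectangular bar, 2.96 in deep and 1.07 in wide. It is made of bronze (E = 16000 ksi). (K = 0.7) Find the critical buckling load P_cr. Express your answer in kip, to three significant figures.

Buckling occurs about the weak axis: I_min = h·b³/12 with b = 1.07 in (the shorter side).
I_min = 2.96×1.07³/12 = 0.3022 in⁴
Effective length L_e = K·L = 0.7 × 30.7 = 21.49 in
P_cr = π²EI / L_e² = π² × 16000×10³ × 0.3022 / 21.49² = 1.033×10^5 lb

P_cr ≈ 103 kip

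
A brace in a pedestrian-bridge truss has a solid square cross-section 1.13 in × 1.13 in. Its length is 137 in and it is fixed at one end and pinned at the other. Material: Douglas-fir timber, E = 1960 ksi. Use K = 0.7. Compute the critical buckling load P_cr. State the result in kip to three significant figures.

P_cr ≈ 0.286 kip

I = a⁴/12 = 1.13⁴/12 = 0.1359 in⁴
Effective length L_e = K·L = 0.7 × 137 = 95.90 in
P_cr = π²EI / L_e² = π² × 1960×10³ × 0.1359 / 95.90² = 285.8 lb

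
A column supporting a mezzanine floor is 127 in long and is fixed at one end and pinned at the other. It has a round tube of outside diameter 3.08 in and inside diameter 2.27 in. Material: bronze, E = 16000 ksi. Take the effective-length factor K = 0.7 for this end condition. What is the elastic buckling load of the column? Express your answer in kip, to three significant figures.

d_o = 3.08 in, d_i = 2.27 in
I = π(d_o⁴ − d_i⁴)/64 = π(3.08⁴ − 2.270⁴)/64 = 3.114 in⁴
Effective length L_e = K·L = 0.7 × 127 = 88.90 in
P_cr = π²EI / L_e² = π² × 16000×10³ × 3.114 / 88.90² = 6.222×10^4 lb

P_cr ≈ 62.2 kip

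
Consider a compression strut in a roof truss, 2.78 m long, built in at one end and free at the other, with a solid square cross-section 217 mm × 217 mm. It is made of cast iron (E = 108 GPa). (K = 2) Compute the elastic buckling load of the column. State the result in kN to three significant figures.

I = a⁴/12 = 217⁴/12 = 1.848×10^8 mm⁴
I = 1.848×10^8 mm⁴ = 1.848×10^-4 m⁴
Effective length L_e = K·L = 2 × 2.78 = 5.560 m
P_cr = π²EI / L_e² = π² × 108×10⁹ × 1.848×10^-4 / 5.560² = 6.371×10^6 N

P_cr ≈ 6370 kN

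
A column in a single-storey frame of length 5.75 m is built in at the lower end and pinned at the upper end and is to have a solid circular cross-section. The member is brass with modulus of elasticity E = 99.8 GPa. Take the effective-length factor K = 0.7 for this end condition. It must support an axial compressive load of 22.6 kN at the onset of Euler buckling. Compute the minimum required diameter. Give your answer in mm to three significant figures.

L_e = K·L = 0.7 × 5.75 = 4.025 m
Required I = P_cr·L_e²/(π²E) = 2.260×10^4 × 4.025² / (π² × 9.98×10^10) = 3.717×10^-7 m⁴
I_req = 3.717×10^5 mm⁴
Solid circle: I = πd⁴/64  ⇒  d = (64I/π)^(1/4) = (64×3.717×10^5/π)^(1/4) = 52.5 mm

d ≈ 52.5 mm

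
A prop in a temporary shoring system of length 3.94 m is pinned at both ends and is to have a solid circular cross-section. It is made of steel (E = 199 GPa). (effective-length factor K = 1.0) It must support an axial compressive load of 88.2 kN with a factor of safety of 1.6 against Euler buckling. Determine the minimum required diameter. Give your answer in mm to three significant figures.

Required P_cr = n·P = 1.6 × 88.2 = 141.1 kN
L_e = K·L = 1 × 3.94 = 3.940 m
Required I = P_cr·L_e²/(π²E) = 1.411×10^5 × 3.940² / (π² × 1.99×10^11) = 1.115×10^-6 m⁴
I_req = 1.115×10^6 mm⁴
Solid circle: I = πd⁴/64  ⇒  d = (64I/π)^(1/4) = (64×1.115×10^6/π)^(1/4) = 69.0 mm

d ≈ 69.0 mm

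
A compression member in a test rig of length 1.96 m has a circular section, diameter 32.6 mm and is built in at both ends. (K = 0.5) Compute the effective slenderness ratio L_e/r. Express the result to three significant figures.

For a solid circle r = d/4 = 32.6/4 = 8.150 mm
L_e = K·L = 0.5 × 1.96 m = 0.9800 m = 980.00 mm
λ = L_e / r_min = 980.00 / 8.150 = 120

λ ≈ 120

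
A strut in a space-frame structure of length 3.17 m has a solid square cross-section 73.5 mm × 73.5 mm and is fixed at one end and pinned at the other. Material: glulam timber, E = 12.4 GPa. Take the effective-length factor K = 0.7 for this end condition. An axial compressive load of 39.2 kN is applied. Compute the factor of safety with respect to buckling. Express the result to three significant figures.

I = a⁴/12 = 73.5⁴/12 = 2.432×10^6 mm⁴
I = 2.432×10^6 mm⁴ = 2.432×10^-6 m⁴
Effective length L_e = K·L = 0.7 × 3.17 = 2.219 m
P_cr = π²EI / L_e² = π² × 12.4×10⁹ × 2.432×10^-6 / 2.219² = 6.045×10^4 N
Factor of safety n = P_cr / P = 60.447 / 39.2 = 1.54

n ≈ 1.54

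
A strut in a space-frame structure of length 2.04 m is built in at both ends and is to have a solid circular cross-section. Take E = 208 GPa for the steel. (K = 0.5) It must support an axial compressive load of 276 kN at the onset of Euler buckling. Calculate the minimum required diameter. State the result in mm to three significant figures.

d ≈ 41.1 mm

L_e = K·L = 0.5 × 2.04 = 1.020 m
Required I = P_cr·L_e²/(π²E) = 2.760×10^5 × 1.020² / (π² × 2.08×10^11) = 1.399×10^-7 m⁴
I_req = 1.399×10^5 mm⁴
Solid circle: I = πd⁴/64  ⇒  d = (64I/π)^(1/4) = (64×1.399×10^5/π)^(1/4) = 41.1 mm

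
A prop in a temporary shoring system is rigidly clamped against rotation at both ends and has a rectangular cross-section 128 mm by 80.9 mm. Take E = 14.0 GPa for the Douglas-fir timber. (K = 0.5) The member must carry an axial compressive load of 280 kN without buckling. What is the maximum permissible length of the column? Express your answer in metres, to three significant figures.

Buckling occurs about the weak axis: I_min = h·b³/12 with b = 80.9 mm (the shorter side).
I_min = 128×80.9³/12 = 5.648×10^6 mm⁴
I = 5.648×10^-6 m⁴
At the buckling limit P_cr = P = 2.800×10^5 N
From P_cr = π²EI/(K·L)²:  L = (1/K)·√(π²EI/P_cr) = (1/0.5)·√(π²×1.40×10^10×5.648×10^-6/2.800×10^5)
L = 3.34 m

L_max ≈ 3.34 m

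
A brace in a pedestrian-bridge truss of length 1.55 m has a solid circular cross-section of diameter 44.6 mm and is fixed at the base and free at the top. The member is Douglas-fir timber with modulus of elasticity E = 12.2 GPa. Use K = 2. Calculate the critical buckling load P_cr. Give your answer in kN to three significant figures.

I = πd⁴/64 = π×44.6⁴/64 = 1.942×10^5 mm⁴
I = 1.942×10^5 mm⁴ = 1.942×10^-7 m⁴
Effective length L_e = K·L = 2 × 1.55 = 3.100 m
P_cr = π²EI / L_e² = π² × 12.2×10⁹ × 1.942×10^-7 / 3.100² = 2.434×10^3 N

P_cr ≈ 2.43 kN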